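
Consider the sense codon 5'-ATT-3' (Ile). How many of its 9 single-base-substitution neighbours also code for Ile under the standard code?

2

Position 1: none → 0 synonymous.
Position 2: none → 0 synonymous.
Position 3: ATC, ATA → 2 synonymous.
Total: 0 + 0 + 2 = 2.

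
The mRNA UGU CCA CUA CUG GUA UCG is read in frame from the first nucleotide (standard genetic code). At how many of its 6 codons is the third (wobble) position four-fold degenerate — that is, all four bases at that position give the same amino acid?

5

Codon 1 UGU (Cys): third position 2-fold.
Codon 2 CCA (Pro): third position 4-fold.
Codon 3 CUA (Leu): third position 4-fold.
Codon 4 CUG (Leu): third position 4-fold.
Codon 5 GUA (Val): third position 4-fold.
Codon 6 UCG (Ser): third position 4-fold.
Four-fold degenerate third positions: 5.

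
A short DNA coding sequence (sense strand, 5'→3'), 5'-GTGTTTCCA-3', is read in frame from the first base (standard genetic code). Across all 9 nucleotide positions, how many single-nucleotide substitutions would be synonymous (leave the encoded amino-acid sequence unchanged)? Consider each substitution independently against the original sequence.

7

Codon 1 (GTG, Val): 3 synonymous substitutions.
Codon 2 (TTT, Phe): 1 synonymous substitution.
Codon 3 (CCA, Pro): 3 synonymous substitutions.
Total: 3 + 1 + 3 = 7.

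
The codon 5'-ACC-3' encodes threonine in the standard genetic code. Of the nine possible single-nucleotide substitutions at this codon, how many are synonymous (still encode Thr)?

3

Position 1: none → 0 synonymous.
Position 2: none → 0 synonymous.
Position 3: ACU, ACA, ACG → 3 synonymous.
Total: 0 + 0 + 3 = 3.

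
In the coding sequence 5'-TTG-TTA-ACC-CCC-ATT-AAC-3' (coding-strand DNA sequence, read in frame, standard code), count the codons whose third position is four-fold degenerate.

2

Codon 1 TTG (Leu): third position 2-fold.
Codon 2 TTA (Leu): third position 2-fold.
Codon 3 ACC (Thr): third position 4-fold.
Codon 4 CCC (Pro): third position 4-fold.
Codon 5 ATT (Ile): third position 3-fold.
Codon 6 AAC (Asn): third position 2-fold.
Four-fold degenerate third positions: 2.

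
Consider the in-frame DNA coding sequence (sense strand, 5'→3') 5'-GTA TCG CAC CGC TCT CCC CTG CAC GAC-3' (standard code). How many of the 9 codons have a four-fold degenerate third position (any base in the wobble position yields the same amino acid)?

Codon 1 GTA (Val): third position 4-fold.
Codon 2 TCG (Ser): third position 4-fold.
Codon 3 CAC (His): third position 2-fold.
Codon 4 CGC (Arg): third position 4-fold.
Codon 5 TCT (Ser): third position 4-fold.
Codon 6 CCC (Pro): third position 4-fold.
Codon 7 CTG (Leu): third position 4-fold.
Codon 8 CAC (His): third position 2-fold.
Codon 9 GAC (Asp): third position 2-fold.
Four-fold degenerate third positions: 6.

6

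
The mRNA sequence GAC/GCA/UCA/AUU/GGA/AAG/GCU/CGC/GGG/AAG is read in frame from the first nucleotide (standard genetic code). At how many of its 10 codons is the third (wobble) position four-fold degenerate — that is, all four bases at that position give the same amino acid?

6

Codon 1 GAC (Asp): third position 2-fold.
Codon 2 GCA (Ala): third position 4-fold.
Codon 3 UCA (Ser): third position 4-fold.
Codon 4 AUU (Ile): third position 3-fold.
Codon 5 GGA (Gly): third position 4-fold.
Codon 6 AAG (Lys): third position 2-fold.
Codon 7 GCU (Ala): third position 4-fold.
Codon 8 CGC (Arg): third position 4-fold.
Codon 9 GGG (Gly): third position 4-fold.
Codon 10 AAG (Lys): third position 2-fold.
Four-fold degenerate third positions: 6.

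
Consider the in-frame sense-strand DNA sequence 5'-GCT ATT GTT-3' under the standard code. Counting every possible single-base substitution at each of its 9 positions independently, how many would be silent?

8

Codon 1 (GCT, Ala): 3 synonymous substitutions.
Codon 2 (ATT, Ile): 2 synonymous substitutions.
Codon 3 (GTT, Val): 3 synonymous substitutions.
Total: 3 + 2 + 3 = 8.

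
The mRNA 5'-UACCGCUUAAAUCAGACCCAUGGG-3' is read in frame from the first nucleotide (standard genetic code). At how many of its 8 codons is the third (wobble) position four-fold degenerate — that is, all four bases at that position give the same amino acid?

3

Codon 1 UAC (Tyr): third position 2-fold.
Codon 2 CGC (Arg): third position 4-fold.
Codon 3 UUA (Leu): third position 2-fold.
Codon 4 AAU (Asn): third position 2-fold.
Codon 5 CAG (Gln): third position 2-fold.
Codon 6 ACC (Thr): third position 4-fold.
Codon 7 CAU (His): third position 2-fold.
Codon 8 GGG (Gly): third position 4-fold.
Four-fold degenerate third positions: 3.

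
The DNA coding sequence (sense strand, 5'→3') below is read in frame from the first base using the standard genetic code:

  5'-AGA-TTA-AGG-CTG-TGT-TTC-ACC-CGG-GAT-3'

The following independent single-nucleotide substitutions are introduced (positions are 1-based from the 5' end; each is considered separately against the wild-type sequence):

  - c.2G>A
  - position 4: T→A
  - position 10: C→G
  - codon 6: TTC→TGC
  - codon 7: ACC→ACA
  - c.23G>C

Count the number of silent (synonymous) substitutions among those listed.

1

Codon 1: AGA (Arg) → AAA (Lys) — missense.
Codon 2: TTA (Leu) → ATA (Ile) — missense.
Codon 4: CTG (Leu) → GTG (Val) — missense.
Codon 6: TTC (Phe) → TGC (Cys) — missense.
Codon 7: ACC (Thr) → ACA (Thr) — synonymous.
Codon 8: CGG (Arg) → CCG (Pro) — missense.
Synonymous: 1 of 6.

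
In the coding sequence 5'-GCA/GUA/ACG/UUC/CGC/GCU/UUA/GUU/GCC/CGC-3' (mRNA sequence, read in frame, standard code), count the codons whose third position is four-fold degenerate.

8

Codon 1 GCA (Ala): third position 4-fold.
Codon 2 GUA (Val): third position 4-fold.
Codon 3 ACG (Thr): third position 4-fold.
Codon 4 UUC (Phe): third position 2-fold.
Codon 5 CGC (Arg): third position 4-fold.
Codon 6 GCU (Ala): third position 4-fold.
Codon 7 UUA (Leu): third position 2-fold.
Codon 8 GUU (Val): third position 4-fold.
Codon 9 GCC (Ala): third position 4-fold.
Codon 10 CGC (Arg): third position 4-fold.
Four-fold degenerate third positions: 8.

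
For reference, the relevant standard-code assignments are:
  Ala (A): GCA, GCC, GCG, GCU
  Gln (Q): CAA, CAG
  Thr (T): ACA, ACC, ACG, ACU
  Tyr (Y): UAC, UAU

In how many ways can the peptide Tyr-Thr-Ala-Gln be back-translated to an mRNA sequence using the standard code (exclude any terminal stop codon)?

Tyr: 2 codons.
Thr: 4 codons.
Ala: 4 codons.
Gln: 2 codons.
2 × 4 × 4 × 2 = 64.

64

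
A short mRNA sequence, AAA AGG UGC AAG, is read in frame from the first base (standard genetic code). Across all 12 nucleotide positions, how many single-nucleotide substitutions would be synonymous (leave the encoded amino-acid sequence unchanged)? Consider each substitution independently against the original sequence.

5

Codon 1 (AAA, Lys): 1 synonymous substitution.
Codon 2 (AGG, Arg): 2 synonymous substitutions.
Codon 3 (UGC, Cys): 1 synonymous substitution.
Codon 4 (AAG, Lys): 1 synonymous substitution.
Total: 1 + 2 + 1 + 1 = 5.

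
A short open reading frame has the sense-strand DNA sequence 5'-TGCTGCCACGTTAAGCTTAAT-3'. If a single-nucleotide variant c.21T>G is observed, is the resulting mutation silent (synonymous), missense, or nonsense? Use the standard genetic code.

missense

Position 21 falls in codon 7: AAT → Asn.
After the substitution the codon is AAG → Lys.
Asn ≠ Lys, so this is a missense mutation.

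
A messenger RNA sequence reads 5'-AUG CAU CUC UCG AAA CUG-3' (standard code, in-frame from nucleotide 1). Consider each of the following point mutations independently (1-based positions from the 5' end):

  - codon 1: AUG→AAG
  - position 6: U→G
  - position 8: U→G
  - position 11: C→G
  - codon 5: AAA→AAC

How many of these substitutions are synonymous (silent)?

Codon 1: AUG (Met) → AAG (Lys) — missense.
Codon 2: CAU (His) → CAG (Gln) — missense.
Codon 3: CUC (Leu) → CGC (Arg) — missense.
Codon 4: UCG (Ser) → UGG (Trp) — missense.
Codon 5: AAA (Lys) → AAC (Asn) — missense.
Synonymous: 0 of 5.

0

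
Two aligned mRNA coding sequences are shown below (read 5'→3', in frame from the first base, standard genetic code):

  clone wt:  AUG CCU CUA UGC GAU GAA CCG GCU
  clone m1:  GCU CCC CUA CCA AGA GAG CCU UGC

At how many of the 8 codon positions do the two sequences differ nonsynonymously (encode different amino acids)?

Codon 1: AUG Met / GCU Ala — nonsynonymous.
Codon 2: CCU Pro / CCC Pro — synonymous.
Codon 3: CUA Leu / CUA Leu — identical.
Codon 4: UGC Cys / CCA Pro — nonsynonymous.
Codon 5: GAU Asp / AGA Arg — nonsynonymous.
Codon 6: GAA Glu / GAG Glu — synonymous.
Codon 7: CCG Pro / CCU Pro — synonymous.
Codon 8: GCU Ala / UGC Cys — nonsynonymous.
Nonsynonymous differences: 4.

4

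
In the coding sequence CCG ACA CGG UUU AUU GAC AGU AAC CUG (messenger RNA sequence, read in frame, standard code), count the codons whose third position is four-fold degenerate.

4

Codon 1 CCG (Pro): third position 4-fold.
Codon 2 ACA (Thr): third position 4-fold.
Codon 3 CGG (Arg): third position 4-fold.
Codon 4 UUU (Phe): third position 2-fold.
Codon 5 AUU (Ile): third position 3-fold.
Codon 6 GAC (Asp): third position 2-fold.
Codon 7 AGU (Ser): third position 2-fold.
Codon 8 AAC (Asn): third position 2-fold.
Codon 9 CUG (Leu): third position 4-fold.
Four-fold degenerate third positions: 4.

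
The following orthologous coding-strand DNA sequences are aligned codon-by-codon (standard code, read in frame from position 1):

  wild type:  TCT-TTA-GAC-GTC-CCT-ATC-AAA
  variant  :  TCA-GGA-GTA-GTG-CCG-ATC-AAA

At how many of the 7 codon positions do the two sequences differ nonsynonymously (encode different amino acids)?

Codon 1: TCT Ser / TCA Ser — synonymous.
Codon 2: TTA Leu / GGA Gly — nonsynonymous.
Codon 3: GAC Asp / GTA Val — nonsynonymous.
Codon 4: GTC Val / GTG Val — synonymous.
Codon 5: CCT Pro / CCG Pro — synonymous.
Codon 6: ATC Ile / ATC Ile — identical.
Codon 7: AAA Lys / AAA Lys — identical.
Nonsynonymous differences: 2.

2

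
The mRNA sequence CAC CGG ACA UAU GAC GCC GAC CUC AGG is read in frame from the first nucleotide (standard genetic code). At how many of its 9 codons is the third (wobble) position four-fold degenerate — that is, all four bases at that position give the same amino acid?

Codon 1 CAC (His): third position 2-fold.
Codon 2 CGG (Arg): third position 4-fold.
Codon 3 ACA (Thr): third position 4-fold.
Codon 4 UAU (Tyr): third position 2-fold.
Codon 5 GAC (Asp): third position 2-fold.
Codon 6 GCC (Ala): third position 4-fold.
Codon 7 GAC (Asp): third position 2-fold.
Codon 8 CUC (Leu): third position 4-fold.
Codon 9 AGG (Arg): third position 2-fold.
Four-fold degenerate third positions: 4.

4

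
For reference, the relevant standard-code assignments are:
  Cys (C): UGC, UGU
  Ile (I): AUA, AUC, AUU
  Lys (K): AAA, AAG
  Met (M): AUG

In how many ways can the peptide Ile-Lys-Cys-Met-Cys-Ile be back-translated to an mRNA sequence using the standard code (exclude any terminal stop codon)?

72

Ile: 3 codons.
Lys: 2 codons.
Cys: 2 codons.
Met: 1 codon.
Cys: 2 codons.
Ile: 3 codons.
3 × 2 × 2 × 1 × 2 × 3 = 72.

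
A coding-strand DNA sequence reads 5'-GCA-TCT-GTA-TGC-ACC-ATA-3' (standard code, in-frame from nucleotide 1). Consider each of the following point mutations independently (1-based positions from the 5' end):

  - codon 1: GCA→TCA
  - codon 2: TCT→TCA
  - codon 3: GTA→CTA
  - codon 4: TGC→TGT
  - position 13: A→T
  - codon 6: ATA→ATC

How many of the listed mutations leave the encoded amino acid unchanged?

3

Codon 1: GCA (Ala) → TCA (Ser) — missense.
Codon 2: TCT (Ser) → TCA (Ser) — synonymous.
Codon 3: GTA (Val) → CTA (Leu) — missense.
Codon 4: TGC (Cys) → TGT (Cys) — synonymous.
Codon 5: ACC (Thr) → TCC (Ser) — missense.
Codon 6: ATA (Ile) → ATC (Ile) — synonymous.
Synonymous: 3 of 6.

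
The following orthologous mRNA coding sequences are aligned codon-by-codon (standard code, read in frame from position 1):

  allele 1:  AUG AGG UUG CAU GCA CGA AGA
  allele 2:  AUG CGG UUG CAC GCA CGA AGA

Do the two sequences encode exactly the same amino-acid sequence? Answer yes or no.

Codon 1: AUG Met / AUG Met — identical.
Codon 2: AGG Arg / CGG Arg — synonymous.
Codon 3: UUG Leu / UUG Leu — identical.
Codon 4: CAU His / CAC His — synonymous.
Codon 5: GCA Ala / GCA Ala — identical.
Codon 6: CGA Arg / CGA Arg — identical.
Codon 7: AGA Arg / AGA Arg — identical.
Nonsynonymous differences: 0 → same protein.

yes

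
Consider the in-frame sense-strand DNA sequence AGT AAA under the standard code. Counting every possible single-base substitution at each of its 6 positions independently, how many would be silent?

2

Codon 1 (AGT, Ser): 1 synonymous substitution.
Codon 2 (AAA, Lys): 1 synonymous substitution.
Total: 1 + 1 = 2.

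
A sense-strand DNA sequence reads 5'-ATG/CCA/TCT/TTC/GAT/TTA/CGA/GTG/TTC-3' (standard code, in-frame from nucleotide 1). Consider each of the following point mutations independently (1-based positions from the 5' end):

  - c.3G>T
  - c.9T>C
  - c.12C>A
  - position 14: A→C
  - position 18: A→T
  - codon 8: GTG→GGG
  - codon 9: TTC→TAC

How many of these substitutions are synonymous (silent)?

1

Codon 1: ATG (Met) → ATT (Ile) — missense.
Codon 3: TCT (Ser) → TCC (Ser) — synonymous.
Codon 4: TTC (Phe) → TTA (Leu) — missense.
Codon 5: GAT (Asp) → GCT (Ala) — missense.
Codon 6: TTA (Leu) → TTT (Phe) — missense.
Codon 8: GTG (Val) → GGG (Gly) — missense.
Codon 9: TTC (Phe) → TAC (Tyr) — missense.
Synonymous: 1 of 7.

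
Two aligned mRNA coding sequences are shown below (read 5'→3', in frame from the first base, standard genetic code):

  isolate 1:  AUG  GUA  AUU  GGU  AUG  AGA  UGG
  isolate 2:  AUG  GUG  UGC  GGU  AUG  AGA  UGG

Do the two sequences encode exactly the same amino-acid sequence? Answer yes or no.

no

Codon 1: AUG Met / AUG Met — identical.
Codon 2: GUA Val / GUG Val — synonymous.
Codon 3: AUU Ile / UGC Cys — nonsynonymous.
Codon 4: GGU Gly / GGU Gly — identical.
Codon 5: AUG Met / AUG Met — identical.
Codon 6: AGA Arg / AGA Arg — identical.
Codon 7: UGG Trp / UGG Trp — identical.
Nonsynonymous differences: 1 → different protein.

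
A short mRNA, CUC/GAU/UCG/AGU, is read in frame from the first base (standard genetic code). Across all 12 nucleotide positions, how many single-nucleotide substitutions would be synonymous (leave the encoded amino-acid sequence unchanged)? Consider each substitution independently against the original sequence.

8

Codon 1 (CUC, Leu): 3 synonymous substitutions.
Codon 2 (GAU, Asp): 1 synonymous substitution.
Codon 3 (UCG, Ser): 3 synonymous substitutions.
Codon 4 (AGU, Ser): 1 synonymous substitution.
Total: 3 + 1 + 3 + 1 = 8.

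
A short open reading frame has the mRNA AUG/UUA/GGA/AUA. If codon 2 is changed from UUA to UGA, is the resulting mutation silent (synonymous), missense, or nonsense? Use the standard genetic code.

Position 5 falls in codon 2: UUA → Leu.
After the substitution the codon is UGA → Stop.
The new codon is a stop codon, so this is a nonsense mutation.

nonsense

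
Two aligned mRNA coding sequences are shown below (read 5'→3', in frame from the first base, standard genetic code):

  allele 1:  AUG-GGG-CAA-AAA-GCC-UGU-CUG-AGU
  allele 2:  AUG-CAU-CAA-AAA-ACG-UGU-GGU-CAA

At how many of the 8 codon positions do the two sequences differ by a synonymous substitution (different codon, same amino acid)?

0

Codon 1: AUG Met / AUG Met — identical.
Codon 2: GGG Gly / CAU His — nonsynonymous.
Codon 3: CAA Gln / CAA Gln — identical.
Codon 4: AAA Lys / AAA Lys — identical.
Codon 5: GCC Ala / ACG Thr — nonsynonymous.
Codon 6: UGU Cys / UGU Cys — identical.
Codon 7: CUG Leu / GGU Gly — nonsynonymous.
Codon 8: AGU Ser / CAA Gln — nonsynonymous.
Synonymous differences: 0.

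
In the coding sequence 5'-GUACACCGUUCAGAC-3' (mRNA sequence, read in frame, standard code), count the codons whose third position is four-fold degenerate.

3

Codon 1 GUA (Val): third position 4-fold.
Codon 2 CAC (His): third position 2-fold.
Codon 3 CGU (Arg): third position 4-fold.
Codon 4 UCA (Ser): third position 4-fold.
Codon 5 GAC (Asp): third position 2-fold.
Four-fold degenerate third positions: 3.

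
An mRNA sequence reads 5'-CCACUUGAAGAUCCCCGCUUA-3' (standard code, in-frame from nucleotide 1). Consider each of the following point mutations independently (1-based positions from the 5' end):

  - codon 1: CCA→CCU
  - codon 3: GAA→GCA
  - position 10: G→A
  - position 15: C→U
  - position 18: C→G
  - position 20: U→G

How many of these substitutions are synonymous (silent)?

3

Codon 1: CCA (Pro) → CCU (Pro) — synonymous.
Codon 3: GAA (Glu) → GCA (Ala) — missense.
Codon 4: GAU (Asp) → AAU (Asn) — missense.
Codon 5: CCC (Pro) → CCU (Pro) — synonymous.
Codon 6: CGC (Arg) → CGG (Arg) — synonymous.
Codon 7: UUA (Leu) → UGA (Stop) — nonsense.
Synonymous: 3 of 6.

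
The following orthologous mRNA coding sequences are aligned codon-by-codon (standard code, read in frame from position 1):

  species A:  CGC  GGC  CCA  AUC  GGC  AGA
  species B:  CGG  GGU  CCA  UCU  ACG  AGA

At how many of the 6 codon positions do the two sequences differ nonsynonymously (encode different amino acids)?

2

Codon 1: CGC Arg / CGG Arg — synonymous.
Codon 2: GGC Gly / GGU Gly — synonymous.
Codon 3: CCA Pro / CCA Pro — identical.
Codon 4: AUC Ile / UCU Ser — nonsynonymous.
Codon 5: GGC Gly / ACG Thr — nonsynonymous.
Codon 6: AGA Arg / AGA Arg — identical.
Nonsynonymous differences: 2.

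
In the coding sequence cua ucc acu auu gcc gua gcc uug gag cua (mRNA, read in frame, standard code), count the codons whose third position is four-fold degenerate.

7

Codon 1 CUA (Leu): third position 4-fold.
Codon 2 UCC (Ser): third position 4-fold.
Codon 3 ACU (Thr): third position 4-fold.
Codon 4 AUU (Ile): third position 3-fold.
Codon 5 GCC (Ala): third position 4-fold.
Codon 6 GUA (Val): third position 4-fold.
Codon 7 GCC (Ala): third position 4-fold.
Codon 8 UUG (Leu): third position 2-fold.
Codon 9 GAG (Glu): third position 2-fold.
Codon 10 CUA (Leu): third position 4-fold.
Four-fold degenerate third positions: 7.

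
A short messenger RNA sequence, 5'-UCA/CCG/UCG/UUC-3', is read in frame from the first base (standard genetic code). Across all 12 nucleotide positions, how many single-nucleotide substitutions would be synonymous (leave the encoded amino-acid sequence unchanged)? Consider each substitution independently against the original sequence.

10

Codon 1 (UCA, Ser): 3 synonymous substitutions.
Codon 2 (CCG, Pro): 3 synonymous substitutions.
Codon 3 (UCG, Ser): 3 synonymous substitutions.
Codon 4 (UUC, Phe): 1 synonymous substitution.
Total: 3 + 3 + 3 + 1 = 10.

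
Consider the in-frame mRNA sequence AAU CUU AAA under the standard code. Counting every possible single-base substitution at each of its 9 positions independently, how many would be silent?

Codon 1 (AAU, Asn): 1 synonymous substitution.
Codon 2 (CUU, Leu): 3 synonymous substitutions.
Codon 3 (AAA, Lys): 1 synonymous substitution.
Total: 1 + 3 + 1 = 5.

5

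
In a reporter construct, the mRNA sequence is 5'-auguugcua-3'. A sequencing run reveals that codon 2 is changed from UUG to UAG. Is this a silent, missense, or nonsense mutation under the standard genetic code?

Position 5 falls in codon 2: UUG → Leu.
After the substitution the codon is UAG → Stop.
The new codon is a stop codon, so this is a nonsense mutation.

nonsense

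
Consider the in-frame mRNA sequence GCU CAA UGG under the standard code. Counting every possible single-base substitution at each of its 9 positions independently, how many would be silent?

Codon 1 (GCU, Ala): 3 synonymous substitutions.
Codon 2 (CAA, Gln): 1 synonymous substitution.
Codon 3 (UGG, Trp): 0 synonymous substitutions.
Total: 3 + 1 + 0 = 4.

4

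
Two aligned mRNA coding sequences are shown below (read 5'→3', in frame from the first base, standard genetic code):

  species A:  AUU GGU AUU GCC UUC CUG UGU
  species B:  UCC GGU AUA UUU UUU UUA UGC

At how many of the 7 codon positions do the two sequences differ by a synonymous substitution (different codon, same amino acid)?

Codon 1: AUU Ile / UCC Ser — nonsynonymous.
Codon 2: GGU Gly / GGU Gly — identical.
Codon 3: AUU Ile / AUA Ile — synonymous.
Codon 4: GCC Ala / UUU Phe — nonsynonymous.
Codon 5: UUC Phe / UUU Phe — synonymous.
Codon 6: CUG Leu / UUA Leu — synonymous.
Codon 7: UGU Cys / UGC Cys — synonymous.
Synonymous differences: 4.

4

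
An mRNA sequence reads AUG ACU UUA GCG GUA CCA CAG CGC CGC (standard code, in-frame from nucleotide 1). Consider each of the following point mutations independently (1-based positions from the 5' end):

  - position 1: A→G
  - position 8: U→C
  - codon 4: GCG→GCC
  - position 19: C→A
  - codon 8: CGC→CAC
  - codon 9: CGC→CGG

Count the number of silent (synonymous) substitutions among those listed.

2

Codon 1: AUG (Met) → GUG (Val) — missense.
Codon 3: UUA (Leu) → UCA (Ser) — missense.
Codon 4: GCG (Ala) → GCC (Ala) — synonymous.
Codon 7: CAG (Gln) → AAG (Lys) — missense.
Codon 8: CGC (Arg) → CAC (His) — missense.
Codon 9: CGC (Arg) → CGG (Arg) — synonymous.
Synonymous: 2 of 6.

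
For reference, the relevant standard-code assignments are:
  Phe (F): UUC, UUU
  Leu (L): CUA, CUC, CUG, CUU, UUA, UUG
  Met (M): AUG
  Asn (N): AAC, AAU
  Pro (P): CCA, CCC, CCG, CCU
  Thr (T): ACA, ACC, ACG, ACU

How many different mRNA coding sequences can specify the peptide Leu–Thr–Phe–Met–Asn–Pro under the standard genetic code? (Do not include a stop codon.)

384

Leu: 6 codons.
Thr: 4 codons.
Phe: 2 codons.
Met: 1 codon.
Asn: 2 codons.
Pro: 4 codons.
6 × 4 × 2 × 1 × 2 × 4 = 384.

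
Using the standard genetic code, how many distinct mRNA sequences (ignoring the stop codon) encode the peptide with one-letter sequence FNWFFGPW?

Phe: 2 codons.
Asn: 2 codons.
Trp: 1 codon.
Phe: 2 codons.
Phe: 2 codons.
Gly: 4 codons.
Pro: 4 codons.
Trp: 1 codon.
2 × 2 × 1 × 2 × 2 × 4 × 4 × 1 = 256.

256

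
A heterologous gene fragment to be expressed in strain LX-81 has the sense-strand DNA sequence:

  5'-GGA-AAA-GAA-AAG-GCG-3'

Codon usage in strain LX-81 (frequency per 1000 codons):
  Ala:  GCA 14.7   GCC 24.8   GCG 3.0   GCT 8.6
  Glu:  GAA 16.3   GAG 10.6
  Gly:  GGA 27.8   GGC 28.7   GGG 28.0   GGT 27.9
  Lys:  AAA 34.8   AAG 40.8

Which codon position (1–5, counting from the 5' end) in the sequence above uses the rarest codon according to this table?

Codon 1 GGA (Gly): 27.8 per 1000.
Codon 2 AAA (Lys): 34.8 per 1000.
Codon 3 GAA (Glu): 16.3 per 1000.
Codon 4 AAG (Lys): 40.8 per 1000.
Codon 5 GCG (Ala): 3.0 per 1000.
Lowest frequency is 3.0 at codon 5.

5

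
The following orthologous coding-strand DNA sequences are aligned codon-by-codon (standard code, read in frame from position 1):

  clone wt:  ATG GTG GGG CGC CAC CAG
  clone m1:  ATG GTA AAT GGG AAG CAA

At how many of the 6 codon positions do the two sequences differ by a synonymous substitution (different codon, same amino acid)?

2

Codon 1: ATG Met / ATG Met — identical.
Codon 2: GTG Val / GTA Val — synonymous.
Codon 3: GGG Gly / AAT Asn — nonsynonymous.
Codon 4: CGC Arg / GGG Gly — nonsynonymous.
Codon 5: CAC His / AAG Lys — nonsynonymous.
Codon 6: CAG Gln / CAA Gln — synonymous.
Synonymous differences: 2.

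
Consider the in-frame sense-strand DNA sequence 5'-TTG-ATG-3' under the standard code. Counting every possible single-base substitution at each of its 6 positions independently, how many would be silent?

Codon 1 (TTG, Leu): 2 synonymous substitutions.
Codon 2 (ATG, Met): 0 synonymous substitutions.
Total: 2 + 0 = 2.

2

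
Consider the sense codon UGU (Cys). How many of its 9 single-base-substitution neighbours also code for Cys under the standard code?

1

Position 1: none → 0 synonymous.
Position 2: none → 0 synonymous.
Position 3: UGC → 1 synonymous.
Total: 0 + 0 + 1 = 1.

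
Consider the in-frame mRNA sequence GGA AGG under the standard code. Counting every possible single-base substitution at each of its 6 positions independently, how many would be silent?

5

Codon 1 (GGA, Gly): 3 synonymous substitutions.
Codon 2 (AGG, Arg): 2 synonymous substitutions.
Total: 3 + 2 = 5.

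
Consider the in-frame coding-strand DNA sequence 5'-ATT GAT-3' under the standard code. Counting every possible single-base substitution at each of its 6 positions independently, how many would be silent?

Codon 1 (ATT, Ile): 2 synonymous substitutions.
Codon 2 (GAT, Asp): 1 synonymous substitution.
Total: 2 + 1 = 3.

3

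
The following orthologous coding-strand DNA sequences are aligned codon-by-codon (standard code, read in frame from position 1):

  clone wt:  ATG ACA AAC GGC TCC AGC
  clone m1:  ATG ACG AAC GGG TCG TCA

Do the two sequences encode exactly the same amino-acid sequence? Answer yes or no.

yes

Codon 1: ATG Met / ATG Met — identical.
Codon 2: ACA Thr / ACG Thr — synonymous.
Codon 3: AAC Asn / AAC Asn — identical.
Codon 4: GGC Gly / GGG Gly — synonymous.
Codon 5: TCC Ser / TCG Ser — synonymous.
Codon 6: AGC Ser / TCA Ser — synonymous.
Nonsynonymous differences: 0 → same protein.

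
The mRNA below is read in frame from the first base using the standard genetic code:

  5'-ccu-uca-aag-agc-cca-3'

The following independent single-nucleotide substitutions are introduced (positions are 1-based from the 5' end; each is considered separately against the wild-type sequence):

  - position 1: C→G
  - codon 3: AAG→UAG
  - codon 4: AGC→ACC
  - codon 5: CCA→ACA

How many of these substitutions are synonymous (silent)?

Codon 1: CCU (Pro) → GCU (Ala) — missense.
Codon 3: AAG (Lys) → UAG (Stop) — nonsense.
Codon 4: AGC (Ser) → ACC (Thr) — missense.
Codon 5: CCA (Pro) → ACA (Thr) — missense.
Synonymous: 0 of 4.

0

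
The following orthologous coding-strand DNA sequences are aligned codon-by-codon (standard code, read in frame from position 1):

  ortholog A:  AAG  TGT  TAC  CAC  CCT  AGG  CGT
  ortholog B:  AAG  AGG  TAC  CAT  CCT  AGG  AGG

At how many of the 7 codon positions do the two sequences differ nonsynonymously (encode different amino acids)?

Codon 1: AAG Lys / AAG Lys — identical.
Codon 2: TGT Cys / AGG Arg — nonsynonymous.
Codon 3: TAC Tyr / TAC Tyr — identical.
Codon 4: CAC His / CAT His — synonymous.
Codon 5: CCT Pro / CCT Pro — identical.
Codon 6: AGG Arg / AGG Arg — identical.
Codon 7: CGT Arg / AGG Arg — synonymous.
Nonsynonymous differences: 1.

1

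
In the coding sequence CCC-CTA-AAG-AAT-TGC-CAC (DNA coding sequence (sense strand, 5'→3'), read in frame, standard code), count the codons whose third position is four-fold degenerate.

2

Codon 1 CCC (Pro): third position 4-fold.
Codon 2 CTA (Leu): third position 4-fold.
Codon 3 AAG (Lys): third position 2-fold.
Codon 4 AAT (Asn): third position 2-fold.
Codon 5 TGC (Cys): third position 2-fold.
Codon 6 CAC (His): third position 2-fold.
Four-fold degenerate third positions: 2.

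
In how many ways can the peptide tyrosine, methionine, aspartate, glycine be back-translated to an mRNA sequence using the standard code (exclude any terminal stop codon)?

16

Tyr: 2 codons.
Met: 1 codon.
Asp: 2 codons.
Gly: 4 codons.
2 × 1 × 2 × 4 = 16.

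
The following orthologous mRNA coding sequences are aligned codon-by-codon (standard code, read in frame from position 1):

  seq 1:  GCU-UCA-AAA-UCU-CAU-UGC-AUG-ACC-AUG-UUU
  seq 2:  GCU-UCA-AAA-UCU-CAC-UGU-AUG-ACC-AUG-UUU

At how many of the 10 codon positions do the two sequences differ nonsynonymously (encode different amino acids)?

0

Codon 1: GCU Ala / GCU Ala — identical.
Codon 2: UCA Ser / UCA Ser — identical.
Codon 3: AAA Lys / AAA Lys — identical.
Codon 4: UCU Ser / UCU Ser — identical.
Codon 5: CAU His / CAC His — synonymous.
Codon 6: UGC Cys / UGU Cys — synonymous.
Codon 7: AUG Met / AUG Met — identical.
Codon 8: ACC Thr / ACC Thr — identical.
Codon 9: AUG Met / AUG Met — identical.
Codon 10: UUU Phe / UUU Phe — identical.
Nonsynonymous differences: 0.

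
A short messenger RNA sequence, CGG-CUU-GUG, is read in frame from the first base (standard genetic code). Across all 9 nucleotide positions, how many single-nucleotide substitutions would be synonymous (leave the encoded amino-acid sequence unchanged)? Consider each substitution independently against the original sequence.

10

Codon 1 (CGG, Arg): 4 synonymous substitutions.
Codon 2 (CUU, Leu): 3 synonymous substitutions.
Codon 3 (GUG, Val): 3 synonymous substitutions.
Total: 4 + 3 + 3 = 10.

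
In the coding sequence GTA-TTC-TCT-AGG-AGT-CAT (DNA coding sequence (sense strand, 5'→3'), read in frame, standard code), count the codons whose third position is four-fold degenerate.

Codon 1 GTA (Val): third position 4-fold.
Codon 2 TTC (Phe): third position 2-fold.
Codon 3 TCT (Ser): third position 4-fold.
Codon 4 AGG (Arg): third position 2-fold.
Codon 5 AGT (Ser): third position 2-fold.
Codon 6 CAT (His): third position 2-fold.
Four-fold degenerate third positions: 2.

2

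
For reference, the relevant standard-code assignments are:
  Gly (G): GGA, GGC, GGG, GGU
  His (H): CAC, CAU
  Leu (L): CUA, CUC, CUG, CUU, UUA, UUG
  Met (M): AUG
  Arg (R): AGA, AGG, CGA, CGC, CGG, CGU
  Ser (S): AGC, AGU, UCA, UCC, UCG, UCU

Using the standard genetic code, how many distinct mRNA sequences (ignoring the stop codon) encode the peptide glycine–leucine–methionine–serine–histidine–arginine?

1728

Gly: 4 codons.
Leu: 6 codons.
Met: 1 codon.
Ser: 6 codons.
His: 2 codons.
Arg: 6 codons.
4 × 6 × 1 × 6 × 2 × 6 = 1728.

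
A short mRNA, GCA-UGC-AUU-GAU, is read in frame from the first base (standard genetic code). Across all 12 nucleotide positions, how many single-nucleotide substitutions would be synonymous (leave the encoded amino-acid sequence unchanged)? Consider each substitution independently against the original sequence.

Codon 1 (GCA, Ala): 3 synonymous substitutions.
Codon 2 (UGC, Cys): 1 synonymous substitution.
Codon 3 (AUU, Ile): 2 synonymous substitutions.
Codon 4 (GAU, Asp): 1 synonymous substitution.
Total: 3 + 1 + 2 + 1 = 7.

7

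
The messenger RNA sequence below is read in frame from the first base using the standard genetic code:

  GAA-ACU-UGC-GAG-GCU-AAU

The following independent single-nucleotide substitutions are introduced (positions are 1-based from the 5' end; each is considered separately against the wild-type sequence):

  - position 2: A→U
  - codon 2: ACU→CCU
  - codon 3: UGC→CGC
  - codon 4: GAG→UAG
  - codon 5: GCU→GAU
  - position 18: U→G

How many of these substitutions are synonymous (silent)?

Codon 1: GAA (Glu) → GUA (Val) — missense.
Codon 2: ACU (Thr) → CCU (Pro) — missense.
Codon 3: UGC (Cys) → CGC (Arg) — missense.
Codon 4: GAG (Glu) → UAG (Stop) — nonsense.
Codon 5: GCU (Ala) → GAU (Asp) — missense.
Codon 6: AAU (Asn) → AAG (Lys) — missense.
Synonymous: 0 of 6.

0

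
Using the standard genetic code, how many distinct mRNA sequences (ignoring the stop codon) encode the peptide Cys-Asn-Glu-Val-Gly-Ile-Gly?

Cys: 2 codons.
Asn: 2 codons.
Glu: 2 codons.
Val: 4 codons.
Gly: 4 codons.
Ile: 3 codons.
Gly: 4 codons.
2 × 2 × 2 × 4 × 4 × 3 × 4 = 1536.

1536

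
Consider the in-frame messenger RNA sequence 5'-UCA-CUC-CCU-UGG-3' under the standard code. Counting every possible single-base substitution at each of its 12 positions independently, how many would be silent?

Codon 1 (UCA, Ser): 3 synonymous substitutions.
Codon 2 (CUC, Leu): 3 synonymous substitutions.
Codon 3 (CCU, Pro): 3 synonymous substitutions.
Codon 4 (UGG, Trp): 0 synonymous substitutions.
Total: 3 + 3 + 3 + 0 = 9.

9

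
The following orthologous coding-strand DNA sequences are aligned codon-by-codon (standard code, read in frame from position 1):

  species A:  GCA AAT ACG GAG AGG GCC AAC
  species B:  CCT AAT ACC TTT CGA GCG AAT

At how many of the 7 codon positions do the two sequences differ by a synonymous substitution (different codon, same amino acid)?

Codon 1: GCA Ala / CCT Pro — nonsynonymous.
Codon 2: AAT Asn / AAT Asn — identical.
Codon 3: ACG Thr / ACC Thr — synonymous.
Codon 4: GAG Glu / TTT Phe — nonsynonymous.
Codon 5: AGG Arg / CGA Arg — synonymous.
Codon 6: GCC Ala / GCG Ala — synonymous.
Codon 7: AAC Asn / AAT Asn — synonymous.
Synonymous differences: 4.

4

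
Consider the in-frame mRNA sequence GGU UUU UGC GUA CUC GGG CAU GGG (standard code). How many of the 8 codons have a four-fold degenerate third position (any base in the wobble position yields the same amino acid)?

5

Codon 1 GGU (Gly): third position 4-fold.
Codon 2 UUU (Phe): third position 2-fold.
Codon 3 UGC (Cys): third position 2-fold.
Codon 4 GUA (Val): third position 4-fold.
Codon 5 CUC (Leu): third position 4-fold.
Codon 6 GGG (Gly): third position 4-fold.
Codon 7 CAU (His): third position 2-fold.
Codon 8 GGG (Gly): third position 4-fold.
Four-fold degenerate third positions: 5.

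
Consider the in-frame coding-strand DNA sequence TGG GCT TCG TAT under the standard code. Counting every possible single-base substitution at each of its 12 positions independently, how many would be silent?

7

Codon 1 (TGG, Trp): 0 synonymous substitutions.
Codon 2 (GCT, Ala): 3 synonymous substitutions.
Codon 3 (TCG, Ser): 3 synonymous substitutions.
Codon 4 (TAT, Tyr): 1 synonymous substitution.
Total: 0 + 3 + 3 + 1 = 7.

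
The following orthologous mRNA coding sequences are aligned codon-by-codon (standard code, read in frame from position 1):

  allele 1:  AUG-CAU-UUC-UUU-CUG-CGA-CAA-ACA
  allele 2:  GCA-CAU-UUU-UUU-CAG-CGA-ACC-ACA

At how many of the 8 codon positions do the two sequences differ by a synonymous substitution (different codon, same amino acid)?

1

Codon 1: AUG Met / GCA Ala — nonsynonymous.
Codon 2: CAU His / CAU His — identical.
Codon 3: UUC Phe / UUU Phe — synonymous.
Codon 4: UUU Phe / UUU Phe — identical.
Codon 5: CUG Leu / CAG Gln — nonsynonymous.
Codon 6: CGA Arg / CGA Arg — identical.
Codon 7: CAA Gln / ACC Thr — nonsynonymous.
Codon 8: ACA Thr / ACA Thr — identical.
Synonymous differences: 1.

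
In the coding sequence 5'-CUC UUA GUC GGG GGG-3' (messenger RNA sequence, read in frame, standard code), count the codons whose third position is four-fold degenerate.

4

Codon 1 CUC (Leu): third position 4-fold.
Codon 2 UUA (Leu): third position 2-fold.
Codon 3 GUC (Val): third position 4-fold.
Codon 4 GGG (Gly): third position 4-fold.
Codon 5 GGG (Gly): third position 4-fold.
Four-fold degenerate third positions: 4.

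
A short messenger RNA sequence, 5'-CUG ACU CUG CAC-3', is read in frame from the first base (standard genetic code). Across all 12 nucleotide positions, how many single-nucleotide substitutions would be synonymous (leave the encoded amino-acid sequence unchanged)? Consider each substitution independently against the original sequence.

12

Codon 1 (CUG, Leu): 4 synonymous substitutions.
Codon 2 (ACU, Thr): 3 synonymous substitutions.
Codon 3 (CUG, Leu): 4 synonymous substitutions.
Codon 4 (CAC, His): 1 synonymous substitution.
Total: 4 + 3 + 4 + 1 = 12.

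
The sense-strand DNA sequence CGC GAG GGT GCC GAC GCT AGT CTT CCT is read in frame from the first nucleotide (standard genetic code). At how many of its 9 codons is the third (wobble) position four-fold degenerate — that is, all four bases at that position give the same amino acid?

6

Codon 1 CGC (Arg): third position 4-fold.
Codon 2 GAG (Glu): third position 2-fold.
Codon 3 GGT (Gly): third position 4-fold.
Codon 4 GCC (Ala): third position 4-fold.
Codon 5 GAC (Asp): third position 2-fold.
Codon 6 GCT (Ala): third position 4-fold.
Codon 7 AGT (Ser): third position 2-fold.
Codon 8 CTT (Leu): third position 4-fold.
Codon 9 CCT (Pro): third position 4-fold.
Four-fold degenerate third positions: 6.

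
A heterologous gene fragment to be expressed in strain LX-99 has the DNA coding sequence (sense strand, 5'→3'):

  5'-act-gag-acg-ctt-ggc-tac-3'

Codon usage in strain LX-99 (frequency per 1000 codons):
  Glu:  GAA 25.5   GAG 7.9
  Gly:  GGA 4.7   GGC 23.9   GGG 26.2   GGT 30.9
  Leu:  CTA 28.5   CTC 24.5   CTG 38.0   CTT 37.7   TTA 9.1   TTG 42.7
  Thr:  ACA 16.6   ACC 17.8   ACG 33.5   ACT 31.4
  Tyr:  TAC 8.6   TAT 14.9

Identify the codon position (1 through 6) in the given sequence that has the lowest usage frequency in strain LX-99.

Codon 1 ACT (Thr): 31.4 per 1000.
Codon 2 GAG (Glu): 7.9 per 1000.
Codon 3 ACG (Thr): 33.5 per 1000.
Codon 4 CTT (Leu): 37.7 per 1000.
Codon 5 GGC (Gly): 23.9 per 1000.
Codon 6 TAC (Tyr): 8.6 per 1000.
Lowest frequency is 7.9 at codon 2.

2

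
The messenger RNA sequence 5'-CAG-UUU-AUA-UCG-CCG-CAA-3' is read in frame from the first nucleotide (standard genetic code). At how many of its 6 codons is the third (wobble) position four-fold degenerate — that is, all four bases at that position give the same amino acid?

Codon 1 CAG (Gln): third position 2-fold.
Codon 2 UUU (Phe): third position 2-fold.
Codon 3 AUA (Ile): third position 3-fold.
Codon 4 UCG (Ser): third position 4-fold.
Codon 5 CCG (Pro): third position 4-fold.
Codon 6 CAA (Gln): third position 2-fold.
Four-fold degenerate third positions: 2.

2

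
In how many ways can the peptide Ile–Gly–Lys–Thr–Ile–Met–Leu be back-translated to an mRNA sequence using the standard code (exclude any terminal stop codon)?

1728

Ile: 3 codons.
Gly: 4 codons.
Lys: 2 codons.
Thr: 4 codons.
Ile: 3 codons.
Met: 1 codon.
Leu: 6 codons.
3 × 4 × 2 × 4 × 3 × 1 × 6 = 1728.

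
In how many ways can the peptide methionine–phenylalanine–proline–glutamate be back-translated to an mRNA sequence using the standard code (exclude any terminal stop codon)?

Met: 1 codon.
Phe: 2 codons.
Pro: 4 codons.
Glu: 2 codons.
1 × 2 × 4 × 2 = 16.

16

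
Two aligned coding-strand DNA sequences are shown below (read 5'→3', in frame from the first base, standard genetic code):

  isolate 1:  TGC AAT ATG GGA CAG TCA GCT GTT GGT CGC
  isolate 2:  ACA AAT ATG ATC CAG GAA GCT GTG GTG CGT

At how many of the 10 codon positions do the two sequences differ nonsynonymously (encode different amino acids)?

Codon 1: TGC Cys / ACA Thr — nonsynonymous.
Codon 2: AAT Asn / AAT Asn — identical.
Codon 3: ATG Met / ATG Met — identical.
Codon 4: GGA Gly / ATC Ile — nonsynonymous.
Codon 5: CAG Gln / CAG Gln — identical.
Codon 6: TCA Ser / GAA Glu — nonsynonymous.
Codon 7: GCT Ala / GCT Ala — identical.
Codon 8: GTT Val / GTG Val — synonymous.
Codon 9: GGT Gly / GTG Val — nonsynonymous.
Codon 10: CGC Arg / CGT Arg — synonymous.
Nonsynonymous differences: 4.

4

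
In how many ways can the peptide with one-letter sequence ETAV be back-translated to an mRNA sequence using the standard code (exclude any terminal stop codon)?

128

Glu: 2 codons.
Thr: 4 codons.
Ala: 4 codons.
Val: 4 codons.
2 × 4 × 4 × 4 = 128.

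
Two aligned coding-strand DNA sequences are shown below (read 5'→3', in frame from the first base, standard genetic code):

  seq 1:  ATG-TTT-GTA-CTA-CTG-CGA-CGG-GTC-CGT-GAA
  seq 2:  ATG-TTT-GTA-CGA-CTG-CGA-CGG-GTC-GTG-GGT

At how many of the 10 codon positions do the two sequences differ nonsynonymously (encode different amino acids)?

3

Codon 1: ATG Met / ATG Met — identical.
Codon 2: TTT Phe / TTT Phe — identical.
Codon 3: GTA Val / GTA Val — identical.
Codon 4: CTA Leu / CGA Arg — nonsynonymous.
Codon 5: CTG Leu / CTG Leu — identical.
Codon 6: CGA Arg / CGA Arg — identical.
Codon 7: CGG Arg / CGG Arg — identical.
Codon 8: GTC Val / GTC Val — identical.
Codon 9: CGT Arg / GTG Val — nonsynonymous.
Codon 10: GAA Glu / GGT Gly — nonsynonymous.
Nonsynonymous differences: 3.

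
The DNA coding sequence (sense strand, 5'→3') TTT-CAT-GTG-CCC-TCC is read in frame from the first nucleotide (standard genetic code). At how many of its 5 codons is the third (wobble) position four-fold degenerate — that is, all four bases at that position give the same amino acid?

3

Codon 1 TTT (Phe): third position 2-fold.
Codon 2 CAT (His): third position 2-fold.
Codon 3 GTG (Val): third position 4-fold.
Codon 4 CCC (Pro): third position 4-fold.
Codon 5 TCC (Ser): third position 4-fold.
Four-fold degenerate third positions: 3.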